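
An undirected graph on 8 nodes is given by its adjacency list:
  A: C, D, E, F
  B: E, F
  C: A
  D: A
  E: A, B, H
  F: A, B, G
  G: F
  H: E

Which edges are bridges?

A-C, A-D, E-H, F-G

The edges on the cycle F-A-E-B-F are not bridges since each lies on that cycle.
But removing A-D disconnects A from D; removing E-H disconnects E from H; removing A-C disconnects A from C; removing F-G disconnects F from G — these are bridges.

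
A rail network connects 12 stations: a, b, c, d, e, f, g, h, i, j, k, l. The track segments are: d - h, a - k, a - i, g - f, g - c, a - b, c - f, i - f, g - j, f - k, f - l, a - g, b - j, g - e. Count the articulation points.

Removing f increases the component count from 2 to 3, so f is a cut vertex.
Removing g increases the component count from 2 to 3, so g is a cut vertex.
By contrast removing d leaves 2 components; it is not a cut vertex. No other vertex is a cut vertex either.

2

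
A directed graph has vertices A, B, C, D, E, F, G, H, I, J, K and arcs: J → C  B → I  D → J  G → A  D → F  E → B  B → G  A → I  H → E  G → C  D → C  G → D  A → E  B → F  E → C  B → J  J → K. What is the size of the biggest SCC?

{A, B, E, G} are all mutually reachable — one SCC of size 4.
{K} is an SCC by itself.
{J} is an SCC by itself.
{C} is an SCC by itself.
{I} is an SCC by itself.
(and 3 more singleton SCCs)
The largest has 4 vertices.

4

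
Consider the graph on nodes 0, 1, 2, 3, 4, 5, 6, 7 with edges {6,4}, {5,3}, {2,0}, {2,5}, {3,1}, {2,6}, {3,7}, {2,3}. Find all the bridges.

0-2, 1-3, 2-6, 3-7, 4-6

The edges on the cycle 2-5-3-2 are not bridges since each lies on that cycle.
But removing 4–6 disconnects 4 from 6; removing 6–2 disconnects 6 from 2; removing 7–3 disconnects 7 from 3; removing 3–1 disconnects 3 from 1 — these are bridges.
In total 5 edges are bridges.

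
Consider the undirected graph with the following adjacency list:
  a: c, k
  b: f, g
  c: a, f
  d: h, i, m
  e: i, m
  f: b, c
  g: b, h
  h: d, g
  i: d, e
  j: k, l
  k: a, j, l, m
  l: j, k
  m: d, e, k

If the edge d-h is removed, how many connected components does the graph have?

1

d and h are still connected via d-m-k-a-c-f-b-g-h, so the component count stays at 1.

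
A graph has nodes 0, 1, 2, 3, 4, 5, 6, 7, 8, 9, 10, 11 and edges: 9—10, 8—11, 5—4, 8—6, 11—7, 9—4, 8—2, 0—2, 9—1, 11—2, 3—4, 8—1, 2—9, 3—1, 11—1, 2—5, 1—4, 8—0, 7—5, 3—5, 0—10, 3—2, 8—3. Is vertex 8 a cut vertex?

Yes

Deleting 8 raises the number of components from 1 to 2, so 8 is a cut vertex.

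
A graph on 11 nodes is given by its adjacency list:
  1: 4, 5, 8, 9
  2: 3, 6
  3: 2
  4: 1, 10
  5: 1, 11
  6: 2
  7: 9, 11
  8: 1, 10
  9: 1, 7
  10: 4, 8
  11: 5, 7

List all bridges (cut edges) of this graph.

2-3, 2-6

The edges on the cycle 1-9-7-11-5-1 are not bridges since each lies on that cycle.
But removing 6-2 disconnects 6 from 2; removing 2-3 disconnects 2 from 3 — these are bridges.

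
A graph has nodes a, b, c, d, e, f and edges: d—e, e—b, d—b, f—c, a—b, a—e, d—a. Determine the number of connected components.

2

Starting from c we can reach c, f. That is one component of size 2.
Starting from a we can reach a, b, d, e. That is one component of size 4.
Total: 2 components.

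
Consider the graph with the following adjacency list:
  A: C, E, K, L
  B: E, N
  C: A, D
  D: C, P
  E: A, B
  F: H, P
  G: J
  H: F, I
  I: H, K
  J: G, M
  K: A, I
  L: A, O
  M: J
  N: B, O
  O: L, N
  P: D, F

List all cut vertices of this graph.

Removing A increases the component count from 2 to 3, so A is a cut vertex.
Removing J increases the component count from 2 to 3, so J is a cut vertex.
By contrast removing D leaves 2 components; it is not a cut vertex. No other vertex is a cut vertex either.

A, J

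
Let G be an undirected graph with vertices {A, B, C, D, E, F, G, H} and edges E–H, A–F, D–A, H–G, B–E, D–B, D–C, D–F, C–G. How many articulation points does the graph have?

1

Removing D increases the component count from 1 to 2, so D is a cut vertex.
By contrast removing H leaves 1 component; it is not a cut vertex. No other vertex is a cut vertex either.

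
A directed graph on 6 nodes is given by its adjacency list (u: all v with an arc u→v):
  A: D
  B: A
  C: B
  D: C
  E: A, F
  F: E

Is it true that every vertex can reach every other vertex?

There is no directed path from C to F, so the graph is not strongly connected.

No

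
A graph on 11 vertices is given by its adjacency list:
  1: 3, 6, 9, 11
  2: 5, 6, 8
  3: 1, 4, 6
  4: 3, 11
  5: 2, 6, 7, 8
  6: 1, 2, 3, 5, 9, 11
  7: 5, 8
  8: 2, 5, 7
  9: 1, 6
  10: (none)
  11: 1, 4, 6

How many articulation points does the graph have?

1

Removing 6 increases the component count from 2 to 3, so 6 is a cut vertex.
By contrast removing 5 leaves 2 components; it is not a cut vertex. No other vertex is a cut vertex either.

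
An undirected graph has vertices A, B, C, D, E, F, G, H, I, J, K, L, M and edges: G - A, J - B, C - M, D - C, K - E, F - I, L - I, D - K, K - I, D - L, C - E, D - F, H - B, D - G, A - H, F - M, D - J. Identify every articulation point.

D

Removing D increases the component count from 1 to 2, so D is a cut vertex.
By contrast removing F leaves 1 component; it is not a cut vertex. No other vertex is a cut vertex either.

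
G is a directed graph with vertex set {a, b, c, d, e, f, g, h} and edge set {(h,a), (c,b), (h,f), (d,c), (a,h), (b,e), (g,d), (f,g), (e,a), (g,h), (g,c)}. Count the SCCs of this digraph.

1

{a, b, c, d, e, f, g, h} are all mutually reachable — one SCC of size 8.
That gives 1 strongly connected component.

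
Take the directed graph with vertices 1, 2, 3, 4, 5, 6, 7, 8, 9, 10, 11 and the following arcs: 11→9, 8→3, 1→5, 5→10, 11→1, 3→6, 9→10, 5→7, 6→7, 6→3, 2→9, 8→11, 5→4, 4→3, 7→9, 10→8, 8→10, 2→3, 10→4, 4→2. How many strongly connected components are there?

1

{1, 2, 3, 4, 5, 6, 7, 8, 9, 10, 11} are all mutually reachable — one SCC of size 11.
That gives 1 strongly connected component.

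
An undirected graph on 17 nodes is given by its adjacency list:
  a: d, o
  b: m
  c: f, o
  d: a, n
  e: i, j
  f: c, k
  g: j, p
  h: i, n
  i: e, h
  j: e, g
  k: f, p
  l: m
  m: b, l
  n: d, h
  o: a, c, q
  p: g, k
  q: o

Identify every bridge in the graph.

b-m, l-m, o-q

The edges on the cycle o-c-f-k-p-g-j-e-i-h-n-d-a-o are not bridges since each lies on that cycle.
But removing o-q disconnects o from q; removing b-m disconnects b from m; removing l-m disconnects l from m — these are bridges.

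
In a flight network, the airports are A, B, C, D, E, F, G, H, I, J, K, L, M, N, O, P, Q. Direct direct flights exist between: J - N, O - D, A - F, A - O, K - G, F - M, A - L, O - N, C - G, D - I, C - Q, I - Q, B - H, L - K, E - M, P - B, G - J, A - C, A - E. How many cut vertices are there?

Removing A increases the component count from 2 to 3, so A is a cut vertex.
Removing B increases the component count from 2 to 3, so B is a cut vertex.
By contrast removing C leaves 2 components; it is not a cut vertex. No other vertex is a cut vertex either.

2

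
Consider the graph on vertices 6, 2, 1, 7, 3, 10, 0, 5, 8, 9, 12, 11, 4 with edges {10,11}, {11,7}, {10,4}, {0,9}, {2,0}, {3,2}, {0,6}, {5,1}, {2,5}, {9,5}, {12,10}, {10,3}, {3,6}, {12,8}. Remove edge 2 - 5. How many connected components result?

2 and 5 are still connected via 2-0-9-5, so the component count stays at 1.

1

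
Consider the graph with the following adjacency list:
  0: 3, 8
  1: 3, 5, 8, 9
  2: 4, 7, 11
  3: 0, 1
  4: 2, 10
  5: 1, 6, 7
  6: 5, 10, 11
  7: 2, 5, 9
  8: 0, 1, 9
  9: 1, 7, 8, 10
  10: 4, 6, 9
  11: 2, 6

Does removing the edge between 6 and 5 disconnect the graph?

After removing 6-5, the path 6-10-9-7-5 still connects them, so the edge is not a bridge.

No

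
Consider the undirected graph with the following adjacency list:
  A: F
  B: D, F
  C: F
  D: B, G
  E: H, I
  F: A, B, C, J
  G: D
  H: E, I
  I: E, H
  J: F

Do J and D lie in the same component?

From J we can reach A, B, C, D, F, G, J, which includes D.

Yes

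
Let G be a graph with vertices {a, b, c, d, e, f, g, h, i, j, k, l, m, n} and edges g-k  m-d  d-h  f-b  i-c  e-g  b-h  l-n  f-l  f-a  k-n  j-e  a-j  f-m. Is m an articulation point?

No

Deleting m leaves 2 components (was 2), so m is not a cut vertex.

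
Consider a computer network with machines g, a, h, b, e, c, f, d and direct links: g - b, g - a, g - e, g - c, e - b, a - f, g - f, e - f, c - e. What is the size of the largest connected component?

d is isolated — a component by itself.
h is isolated — a component by itself.
Starting from a we can reach a, b, c, e, f, g. That is one component of size 6.
The largest has 6 vertices.

6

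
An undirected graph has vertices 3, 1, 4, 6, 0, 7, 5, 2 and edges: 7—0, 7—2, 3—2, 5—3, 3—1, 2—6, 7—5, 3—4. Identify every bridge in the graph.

0-7, 1-3, 2-6, 3-4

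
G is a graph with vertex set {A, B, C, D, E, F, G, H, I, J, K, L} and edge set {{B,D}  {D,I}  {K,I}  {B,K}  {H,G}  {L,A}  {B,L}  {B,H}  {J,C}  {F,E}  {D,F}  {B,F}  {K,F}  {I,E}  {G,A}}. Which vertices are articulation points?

B

Removing B increases the component count from 2 to 3, so B is a cut vertex.
By contrast removing L leaves 2 components; it is not a cut vertex. No other vertex is a cut vertex either.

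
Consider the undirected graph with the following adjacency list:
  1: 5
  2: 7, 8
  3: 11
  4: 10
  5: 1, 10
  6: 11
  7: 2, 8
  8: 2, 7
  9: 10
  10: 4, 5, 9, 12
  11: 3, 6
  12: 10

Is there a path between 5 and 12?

From 5 we can reach 1, 4, 5, 9, 10, 12, which includes 12.

Yes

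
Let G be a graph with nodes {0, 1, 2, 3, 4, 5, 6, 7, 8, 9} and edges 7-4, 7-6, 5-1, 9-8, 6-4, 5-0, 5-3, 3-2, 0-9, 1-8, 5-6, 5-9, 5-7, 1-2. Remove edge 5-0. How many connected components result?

1

5 and 0 are still connected via 5-9-0, so the component count stays at 1.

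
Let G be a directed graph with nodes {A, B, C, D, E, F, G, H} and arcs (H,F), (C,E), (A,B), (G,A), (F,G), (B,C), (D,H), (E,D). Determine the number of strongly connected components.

1

{A, B, C, D, E, F, G, H} are all mutually reachable — one SCC of size 8.
That gives 1 strongly connected component.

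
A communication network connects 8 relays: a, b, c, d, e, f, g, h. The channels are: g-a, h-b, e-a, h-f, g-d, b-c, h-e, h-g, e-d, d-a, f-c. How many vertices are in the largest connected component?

8

Starting from a we can reach a, b, c, d, e, f, g, h. That is one component of size 8.
The largest has 8 vertices.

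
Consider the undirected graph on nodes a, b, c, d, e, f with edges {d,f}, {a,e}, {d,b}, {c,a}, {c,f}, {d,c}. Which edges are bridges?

The edges on the cycle d-c-f-d are not bridges since each lies on that cycle.
But removing a-e disconnects a from e; removing c-a disconnects c from a; removing d-b disconnects d from b — these are bridges.

a-c, a-e, b-d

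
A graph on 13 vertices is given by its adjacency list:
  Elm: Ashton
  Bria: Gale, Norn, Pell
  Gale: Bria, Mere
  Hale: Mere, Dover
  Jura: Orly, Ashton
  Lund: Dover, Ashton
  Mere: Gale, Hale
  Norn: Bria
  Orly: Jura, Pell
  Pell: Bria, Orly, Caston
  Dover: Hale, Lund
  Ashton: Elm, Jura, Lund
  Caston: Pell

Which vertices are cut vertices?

Removing Bria increases the component count from 1 to 2, so Bria is a cut vertex.
Removing Pell increases the component count from 1 to 2, so Pell is a cut vertex.
Removing Ashton increases the component count from 1 to 2, so Ashton is a cut vertex.
By contrast removing Dover leaves 1 component; it is not a cut vertex. No other vertex is a cut vertex either.

Bria, Pell, Ashton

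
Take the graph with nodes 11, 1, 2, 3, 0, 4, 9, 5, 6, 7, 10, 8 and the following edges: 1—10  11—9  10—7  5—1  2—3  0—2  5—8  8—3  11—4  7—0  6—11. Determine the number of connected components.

Starting from 4 we can reach 4, 6, 9, 11. That is one component of size 4.
Starting from 0 we can reach 0, 1, 2, 3, 5, 7, 8, 10. That is one component of size 8.
Total: 2 components.

2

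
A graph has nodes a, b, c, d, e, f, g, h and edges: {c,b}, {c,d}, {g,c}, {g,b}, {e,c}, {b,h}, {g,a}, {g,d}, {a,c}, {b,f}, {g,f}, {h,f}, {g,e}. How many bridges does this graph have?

0

The edges on the cycle g-e-c-a-g are not bridges since each lies on that cycle.
Every edge lies on some cycle, so there are no bridges.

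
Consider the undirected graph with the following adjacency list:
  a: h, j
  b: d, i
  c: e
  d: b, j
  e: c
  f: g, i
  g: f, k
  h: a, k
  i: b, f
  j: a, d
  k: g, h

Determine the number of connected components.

2

Starting from c we can reach c, e. That is one component of size 2.
Starting from a we can reach a, b, d, f, g, h, i, j, k. That is one component of size 9.
Total: 2 components.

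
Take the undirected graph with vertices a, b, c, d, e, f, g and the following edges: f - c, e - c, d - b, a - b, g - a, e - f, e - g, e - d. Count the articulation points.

1

Removing e increases the component count from 1 to 2, so e is a cut vertex.
By contrast removing f leaves 1 component; it is not a cut vertex. No other vertex is a cut vertex either.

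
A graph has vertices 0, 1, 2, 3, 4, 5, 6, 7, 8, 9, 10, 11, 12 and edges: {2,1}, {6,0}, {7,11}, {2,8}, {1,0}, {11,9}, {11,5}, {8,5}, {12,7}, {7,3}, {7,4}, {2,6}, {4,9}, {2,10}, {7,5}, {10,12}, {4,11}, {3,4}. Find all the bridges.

The edges on the cycle 2-1-0-6-2 are not bridges since each lies on that cycle.
Every edge lies on some cycle, so there are no bridges.

none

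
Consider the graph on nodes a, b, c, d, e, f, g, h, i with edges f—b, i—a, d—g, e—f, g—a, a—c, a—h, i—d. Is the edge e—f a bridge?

Yes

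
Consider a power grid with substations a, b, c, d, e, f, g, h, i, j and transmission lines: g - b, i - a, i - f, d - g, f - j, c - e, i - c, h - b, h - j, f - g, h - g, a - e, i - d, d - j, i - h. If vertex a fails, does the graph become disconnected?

Deleting a leaves 1 component (was 1) (its neighbors e, i remain connected to each other), so a is not a cut vertex.

No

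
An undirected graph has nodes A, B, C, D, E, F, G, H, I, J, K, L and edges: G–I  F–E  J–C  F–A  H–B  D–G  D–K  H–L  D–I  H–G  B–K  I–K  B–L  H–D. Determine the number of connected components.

Starting from C we can reach C, J. That is one component of size 2.
Starting from A we can reach A, E, F. That is one component of size 3.
Starting from B we can reach B, D, G, H, I, K, L. That is one component of size 7.
Total: 3 components.

3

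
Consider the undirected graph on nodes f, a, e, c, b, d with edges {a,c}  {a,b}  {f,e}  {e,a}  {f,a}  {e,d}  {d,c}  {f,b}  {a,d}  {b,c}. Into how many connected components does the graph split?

Starting from a we can reach a, b, c, d, e, f. That is one component of size 6.
Total: 1 component.

1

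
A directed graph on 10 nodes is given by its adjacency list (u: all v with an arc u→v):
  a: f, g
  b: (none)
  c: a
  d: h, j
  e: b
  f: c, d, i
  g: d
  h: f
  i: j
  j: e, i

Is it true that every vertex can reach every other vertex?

No

There is no directed path from b to i, so the graph is not strongly connected.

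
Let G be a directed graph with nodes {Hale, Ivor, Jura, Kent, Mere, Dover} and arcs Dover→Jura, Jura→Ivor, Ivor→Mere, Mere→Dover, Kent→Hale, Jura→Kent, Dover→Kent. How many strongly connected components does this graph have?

{Ivor, Jura, Mere, Dover} are all mutually reachable — one SCC of size 4.
{Kent} is an SCC by itself.
{Hale} is an SCC by itself.
That gives 3 strongly connected components.

3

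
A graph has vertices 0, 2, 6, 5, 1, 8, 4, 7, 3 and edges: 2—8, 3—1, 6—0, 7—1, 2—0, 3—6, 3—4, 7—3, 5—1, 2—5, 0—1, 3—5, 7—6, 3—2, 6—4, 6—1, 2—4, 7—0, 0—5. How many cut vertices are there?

Removing 2 increases the component count from 1 to 2, so 2 is a cut vertex.
By contrast removing 3 leaves 1 component; it is not a cut vertex. No other vertex is a cut vertex either.

1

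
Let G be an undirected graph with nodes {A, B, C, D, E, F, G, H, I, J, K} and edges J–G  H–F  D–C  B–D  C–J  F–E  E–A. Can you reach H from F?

Yes

From F we can reach A, E, F, H, which includes H.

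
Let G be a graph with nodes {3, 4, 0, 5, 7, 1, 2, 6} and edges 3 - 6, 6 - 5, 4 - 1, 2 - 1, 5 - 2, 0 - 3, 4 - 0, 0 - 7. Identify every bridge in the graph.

0-7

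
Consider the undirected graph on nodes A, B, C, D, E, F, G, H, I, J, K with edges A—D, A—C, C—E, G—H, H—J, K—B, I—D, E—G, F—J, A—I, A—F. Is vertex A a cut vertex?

Yes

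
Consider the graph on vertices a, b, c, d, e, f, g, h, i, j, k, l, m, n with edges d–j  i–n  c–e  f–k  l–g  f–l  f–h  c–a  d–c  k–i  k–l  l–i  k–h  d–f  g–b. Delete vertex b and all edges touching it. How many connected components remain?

2

With b gone, the remaining components are: {m}; {a, c, d, e, f, g, h, i, j, k, l, n}.
That is 2 components.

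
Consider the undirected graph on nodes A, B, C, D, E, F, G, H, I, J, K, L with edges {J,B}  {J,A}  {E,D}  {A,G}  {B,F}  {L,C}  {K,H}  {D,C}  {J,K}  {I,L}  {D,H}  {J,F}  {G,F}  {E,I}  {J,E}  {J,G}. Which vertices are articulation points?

Removing J increases the component count from 1 to 2, so J is a cut vertex.
By contrast removing E leaves 1 component; it is not a cut vertex. No other vertex is a cut vertex either.

J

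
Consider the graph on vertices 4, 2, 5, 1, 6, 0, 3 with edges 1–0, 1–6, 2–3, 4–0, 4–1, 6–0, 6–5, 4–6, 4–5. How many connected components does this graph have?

Starting from 2 we can reach 2, 3. That is one component of size 2.
Starting from 0 we can reach 0, 1, 4, 5, 6. That is one component of size 5.
Total: 2 components.

2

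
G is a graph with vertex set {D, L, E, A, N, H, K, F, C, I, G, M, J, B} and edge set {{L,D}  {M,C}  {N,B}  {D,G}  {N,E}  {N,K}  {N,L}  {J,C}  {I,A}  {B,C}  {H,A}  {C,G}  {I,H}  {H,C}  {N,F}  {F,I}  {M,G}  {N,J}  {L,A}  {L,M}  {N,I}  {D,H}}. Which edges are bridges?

E-N, K-N

The edges on the cycle N-L-D-H-C-B-N are not bridges since each lies on that cycle.
But removing N–K disconnects N from K; removing E–N disconnects E from N — these are bridges.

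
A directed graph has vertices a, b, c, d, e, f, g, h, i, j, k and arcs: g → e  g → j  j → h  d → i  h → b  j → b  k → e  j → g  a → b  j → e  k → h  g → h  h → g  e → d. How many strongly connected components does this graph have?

{g, h, j} are all mutually reachable — one SCC of size 3.
{b} is an SCC by itself.
{d} is an SCC by itself.
{f} is an SCC by itself.
{a} is an SCC by itself.
(and 4 more singleton SCCs)
That gives 9 strongly connected components.

9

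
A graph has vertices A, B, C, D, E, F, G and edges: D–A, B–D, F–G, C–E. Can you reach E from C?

Yes

From C we can reach C, E, which includes E.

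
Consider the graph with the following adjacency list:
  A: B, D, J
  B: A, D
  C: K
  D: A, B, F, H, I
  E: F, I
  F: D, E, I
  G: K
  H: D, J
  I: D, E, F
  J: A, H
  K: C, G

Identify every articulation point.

D, K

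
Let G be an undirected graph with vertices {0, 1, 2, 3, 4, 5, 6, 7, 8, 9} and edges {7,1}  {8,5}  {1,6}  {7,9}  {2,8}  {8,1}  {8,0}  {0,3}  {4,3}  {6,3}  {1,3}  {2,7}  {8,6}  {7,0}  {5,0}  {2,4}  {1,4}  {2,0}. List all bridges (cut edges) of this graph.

7-9

The edges on the cycle 8-1-4-3-0-8 are not bridges since each lies on that cycle.
But removing 7–9 disconnects 7 from 9 — this is a bridge.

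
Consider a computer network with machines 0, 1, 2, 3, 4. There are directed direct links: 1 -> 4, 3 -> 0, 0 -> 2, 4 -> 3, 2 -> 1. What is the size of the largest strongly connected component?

{0, 1, 2, 3, 4} are all mutually reachable — one SCC of size 5.
The largest has 5 vertices.

5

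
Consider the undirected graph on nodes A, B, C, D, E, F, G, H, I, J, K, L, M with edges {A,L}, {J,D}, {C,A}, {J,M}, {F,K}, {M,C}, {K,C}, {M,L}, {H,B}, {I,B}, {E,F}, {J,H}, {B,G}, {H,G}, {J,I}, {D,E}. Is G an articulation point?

Deleting G leaves 1 component (was 1) (its neighbors B, H remain connected to each other), so G is not a cut vertex.

No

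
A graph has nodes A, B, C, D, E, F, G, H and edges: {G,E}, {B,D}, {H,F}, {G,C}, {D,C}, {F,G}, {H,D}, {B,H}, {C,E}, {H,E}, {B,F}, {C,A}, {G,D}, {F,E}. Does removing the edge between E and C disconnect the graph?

No

After removing E—C, the path E-G-C still connects them, so the edge is not a bridge.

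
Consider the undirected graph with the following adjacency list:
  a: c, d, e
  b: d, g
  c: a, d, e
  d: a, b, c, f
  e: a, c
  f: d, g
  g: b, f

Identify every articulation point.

Removing d increases the component count from 1 to 2, so d is a cut vertex.
By contrast removing f leaves 1 component; it is not a cut vertex. No other vertex is a cut vertex either.

d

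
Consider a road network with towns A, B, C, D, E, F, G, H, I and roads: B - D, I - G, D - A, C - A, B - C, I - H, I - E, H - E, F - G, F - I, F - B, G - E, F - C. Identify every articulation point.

Removing F increases the component count from 1 to 2, so F is a cut vertex.
By contrast removing D leaves 1 component; it is not a cut vertex. No other vertex is a cut vertex either.

F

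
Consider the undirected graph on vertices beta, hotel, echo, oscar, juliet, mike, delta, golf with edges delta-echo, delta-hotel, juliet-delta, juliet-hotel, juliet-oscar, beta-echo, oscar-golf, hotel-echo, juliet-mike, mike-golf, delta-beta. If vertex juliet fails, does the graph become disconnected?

Deleting juliet raises the number of components from 1 to 2, so juliet is a cut vertex.

Yes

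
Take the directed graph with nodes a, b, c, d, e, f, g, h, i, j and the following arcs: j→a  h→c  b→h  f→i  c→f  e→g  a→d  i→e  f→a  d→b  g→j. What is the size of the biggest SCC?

10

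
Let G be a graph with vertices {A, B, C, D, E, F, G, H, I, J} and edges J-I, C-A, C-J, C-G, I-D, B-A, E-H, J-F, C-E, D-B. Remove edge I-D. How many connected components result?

1

I and D are still connected via I-J-C-A-B-D, so the component count stays at 1.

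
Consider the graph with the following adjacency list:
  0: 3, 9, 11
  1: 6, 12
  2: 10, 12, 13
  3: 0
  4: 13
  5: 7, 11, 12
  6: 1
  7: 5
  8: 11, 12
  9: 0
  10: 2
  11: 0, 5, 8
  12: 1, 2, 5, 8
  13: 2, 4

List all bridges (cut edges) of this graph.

The edges on the cycle 11-5-12-8-11 are not bridges since each lies on that cycle.
But removing 2-10 disconnects 2 from 10; removing 5-7 disconnects 5 from 7; removing 1-6 disconnects 1 from 6; removing 2-13 disconnects 2 from 13 — these are bridges.
In total 10 edges are bridges.

0-11, 0-3, 0-9, 1-12, 1-6, 10-2, 12-2, 13-2, 13-4, 5-7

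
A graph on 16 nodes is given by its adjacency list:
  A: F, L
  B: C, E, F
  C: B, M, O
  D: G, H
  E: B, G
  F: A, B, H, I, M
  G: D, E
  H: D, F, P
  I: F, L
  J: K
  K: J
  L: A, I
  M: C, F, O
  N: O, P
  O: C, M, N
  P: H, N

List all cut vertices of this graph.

Removing F increases the component count from 2 to 3, so F is a cut vertex.
By contrast removing P leaves 2 components; it is not a cut vertex. No other vertex is a cut vertex either.

F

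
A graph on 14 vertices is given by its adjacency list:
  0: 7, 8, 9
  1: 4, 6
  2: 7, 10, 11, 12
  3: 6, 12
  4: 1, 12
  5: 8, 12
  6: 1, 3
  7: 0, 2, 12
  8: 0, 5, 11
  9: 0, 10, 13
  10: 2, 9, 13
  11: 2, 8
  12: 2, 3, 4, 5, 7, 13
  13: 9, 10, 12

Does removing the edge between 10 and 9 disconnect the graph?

No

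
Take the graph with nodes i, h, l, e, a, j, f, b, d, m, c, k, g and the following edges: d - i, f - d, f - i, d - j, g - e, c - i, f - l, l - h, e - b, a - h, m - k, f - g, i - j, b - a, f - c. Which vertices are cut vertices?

f

Removing f increases the component count from 2 to 3, so f is a cut vertex.
By contrast removing k leaves 2 components; it is not a cut vertex. No other vertex is a cut vertex either.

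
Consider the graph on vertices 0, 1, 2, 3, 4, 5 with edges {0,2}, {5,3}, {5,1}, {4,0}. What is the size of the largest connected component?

3

Starting from 1 we can reach 1, 3, 5. That is one component of size 3.
Starting from 0 we can reach 0, 2, 4. That is one component of size 3.
The largest has 3 vertices.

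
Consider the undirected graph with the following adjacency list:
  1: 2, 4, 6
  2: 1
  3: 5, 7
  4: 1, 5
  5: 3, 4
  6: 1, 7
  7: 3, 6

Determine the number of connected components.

Starting from 1 we can reach 1, 2, 3, 4, 5, 6, 7. That is one component of size 7.
Total: 1 component.

1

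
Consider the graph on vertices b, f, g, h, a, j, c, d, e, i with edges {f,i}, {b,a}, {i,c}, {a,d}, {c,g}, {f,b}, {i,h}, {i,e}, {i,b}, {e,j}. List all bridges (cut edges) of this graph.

a-b, a-d, c-g, c-i, e-i, e-j, h-i

The edges on the cycle f-i-b-f are not bridges since each lies on that cycle.
But removing b - a disconnects b from a; removing i - c disconnects i from c; removing j - e disconnects j from e; removing i - e disconnects i from e — these are bridges.
In total 7 edges are bridges.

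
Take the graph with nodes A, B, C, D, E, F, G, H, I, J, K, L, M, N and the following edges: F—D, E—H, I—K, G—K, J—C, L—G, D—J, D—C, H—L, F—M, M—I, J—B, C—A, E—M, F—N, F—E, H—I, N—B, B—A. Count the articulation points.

1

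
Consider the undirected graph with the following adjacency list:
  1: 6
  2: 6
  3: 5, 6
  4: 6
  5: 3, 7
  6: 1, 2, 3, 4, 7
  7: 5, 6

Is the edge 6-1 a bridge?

Yes

Removing 6-1 leaves no path between 6 and 1: the component count goes from 1 to 2. So it is a bridge.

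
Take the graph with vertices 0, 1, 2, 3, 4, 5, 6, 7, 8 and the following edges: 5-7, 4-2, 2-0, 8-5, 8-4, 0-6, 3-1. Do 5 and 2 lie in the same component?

Yes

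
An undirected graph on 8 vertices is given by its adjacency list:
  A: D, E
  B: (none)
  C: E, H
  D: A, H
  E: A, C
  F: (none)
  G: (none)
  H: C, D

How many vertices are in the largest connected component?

F is isolated — a component by itself.
B is isolated — a component by itself.
G is isolated — a component by itself.
Starting from A we can reach A, C, D, E, H. That is one component of size 5.
The largest has 5 vertices.

5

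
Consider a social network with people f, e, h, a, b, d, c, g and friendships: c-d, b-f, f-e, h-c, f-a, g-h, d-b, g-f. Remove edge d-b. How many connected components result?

1

d and b are still connected via d-c-h-g-f-b, so the component count stays at 1.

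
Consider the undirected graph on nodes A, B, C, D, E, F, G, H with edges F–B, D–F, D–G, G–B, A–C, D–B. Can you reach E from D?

The component containing D is {B, D, F, G}, and E is not in it.

No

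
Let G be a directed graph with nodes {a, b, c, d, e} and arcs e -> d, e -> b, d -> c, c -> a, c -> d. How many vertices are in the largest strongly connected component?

2

{c, d} are all mutually reachable — one SCC of size 2.
{b} is an SCC by itself.
{a} is an SCC by itself.
{e} is an SCC by itself.
The largest has 2 vertices.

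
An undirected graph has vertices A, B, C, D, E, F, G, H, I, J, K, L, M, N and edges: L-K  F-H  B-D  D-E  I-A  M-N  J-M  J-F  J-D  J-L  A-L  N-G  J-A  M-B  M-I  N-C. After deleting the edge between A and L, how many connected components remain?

1

A and L are still connected via A-J-L, so the component count stays at 1.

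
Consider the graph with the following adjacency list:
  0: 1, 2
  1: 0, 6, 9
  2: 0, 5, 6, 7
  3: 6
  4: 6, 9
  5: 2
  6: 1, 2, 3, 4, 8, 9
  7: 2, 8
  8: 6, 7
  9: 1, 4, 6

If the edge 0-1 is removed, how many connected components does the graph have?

0 and 1 are still connected via 0-2-6-1, so the component count stays at 1.

1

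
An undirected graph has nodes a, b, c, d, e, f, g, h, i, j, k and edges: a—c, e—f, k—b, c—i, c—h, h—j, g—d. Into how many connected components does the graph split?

4

Starting from b we can reach b, k. That is one component of size 2.
Starting from d we can reach d, g. That is one component of size 2.
Starting from e we can reach e, f. That is one component of size 2.
Starting from a we can reach a, c, h, i, j. That is one component of size 5.
Total: 4 components.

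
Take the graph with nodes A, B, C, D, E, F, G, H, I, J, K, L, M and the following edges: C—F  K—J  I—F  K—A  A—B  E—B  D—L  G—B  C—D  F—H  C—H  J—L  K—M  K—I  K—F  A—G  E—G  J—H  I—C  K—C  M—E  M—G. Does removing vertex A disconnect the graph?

Deleting A leaves 1 component (was 1) (its neighbors B, G, K remain connected to each other), so A is not a cut vertex.

No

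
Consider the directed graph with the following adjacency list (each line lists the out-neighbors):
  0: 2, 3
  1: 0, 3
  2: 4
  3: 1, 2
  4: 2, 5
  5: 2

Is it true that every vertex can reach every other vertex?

No

There is no directed path from 2 to 1, so the graph is not strongly connected.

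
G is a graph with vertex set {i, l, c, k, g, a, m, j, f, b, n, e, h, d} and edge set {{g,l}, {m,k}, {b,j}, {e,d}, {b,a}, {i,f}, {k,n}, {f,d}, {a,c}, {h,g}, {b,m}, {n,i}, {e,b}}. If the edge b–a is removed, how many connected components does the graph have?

3

Before removal there are 2 components.
b–a is a bridge — removing it separates b's side from a's side.
After removal: 3 components.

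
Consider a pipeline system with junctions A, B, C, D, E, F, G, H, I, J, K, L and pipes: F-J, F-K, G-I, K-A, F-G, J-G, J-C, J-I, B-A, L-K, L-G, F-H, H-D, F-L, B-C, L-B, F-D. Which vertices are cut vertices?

F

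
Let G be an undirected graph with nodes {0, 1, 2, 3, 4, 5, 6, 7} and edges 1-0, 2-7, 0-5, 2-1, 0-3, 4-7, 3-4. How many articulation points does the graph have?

Removing 0 increases the component count from 2 to 3, so 0 is a cut vertex.
By contrast removing 7 leaves 2 components; it is not a cut vertex. No other vertex is a cut vertex either.

1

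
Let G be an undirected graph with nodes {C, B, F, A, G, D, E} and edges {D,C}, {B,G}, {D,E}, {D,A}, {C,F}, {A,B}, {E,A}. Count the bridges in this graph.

4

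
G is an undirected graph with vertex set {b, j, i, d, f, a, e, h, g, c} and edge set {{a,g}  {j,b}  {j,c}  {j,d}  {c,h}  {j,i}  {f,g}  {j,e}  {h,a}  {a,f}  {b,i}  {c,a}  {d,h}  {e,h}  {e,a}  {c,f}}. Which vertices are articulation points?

j

Removing j increases the component count from 1 to 2, so j is a cut vertex.
By contrast removing b leaves 1 component; it is not a cut vertex. No other vertex is a cut vertex either.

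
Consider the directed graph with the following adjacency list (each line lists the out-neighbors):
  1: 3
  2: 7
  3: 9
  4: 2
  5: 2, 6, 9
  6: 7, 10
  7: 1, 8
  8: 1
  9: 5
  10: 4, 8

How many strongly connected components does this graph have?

{1, 2, 3, 4, 5, 6, 7, 8, 9, 10} are all mutually reachable — one SCC of size 10.
That gives 1 strongly connected component.

1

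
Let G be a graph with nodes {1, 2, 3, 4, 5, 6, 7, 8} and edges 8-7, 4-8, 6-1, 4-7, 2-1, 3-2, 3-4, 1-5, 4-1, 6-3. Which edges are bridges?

1-5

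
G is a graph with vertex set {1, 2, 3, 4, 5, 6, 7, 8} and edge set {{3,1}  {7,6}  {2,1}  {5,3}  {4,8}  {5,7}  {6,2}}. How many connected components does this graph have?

2

Starting from 4 we can reach 4, 8. That is one component of size 2.
Starting from 1 we can reach 1, 2, 3, 5, 6, 7. That is one component of size 6.
Total: 2 components.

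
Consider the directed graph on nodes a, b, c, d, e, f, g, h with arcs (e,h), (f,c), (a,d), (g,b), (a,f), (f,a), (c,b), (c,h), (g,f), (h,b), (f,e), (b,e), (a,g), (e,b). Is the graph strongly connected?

No

There is no directed path from c to f, so the graph is not strongly connected.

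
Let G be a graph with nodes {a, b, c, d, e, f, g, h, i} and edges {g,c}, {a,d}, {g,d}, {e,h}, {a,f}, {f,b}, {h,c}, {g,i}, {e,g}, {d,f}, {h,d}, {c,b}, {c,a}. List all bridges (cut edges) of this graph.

g-i

The edges on the cycle c-a-f-b-c are not bridges since each lies on that cycle.
But removing i - g disconnects i from g — this is a bridge.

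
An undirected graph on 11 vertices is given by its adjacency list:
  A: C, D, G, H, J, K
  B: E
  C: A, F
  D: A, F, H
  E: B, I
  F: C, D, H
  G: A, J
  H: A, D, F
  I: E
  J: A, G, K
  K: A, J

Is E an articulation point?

Yes

Deleting E raises the number of components from 2 to 3, so E is a cut vertex.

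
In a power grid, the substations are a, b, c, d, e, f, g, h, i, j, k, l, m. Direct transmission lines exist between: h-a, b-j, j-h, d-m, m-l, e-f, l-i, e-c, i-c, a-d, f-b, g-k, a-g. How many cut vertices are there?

Removing a increases the component count from 1 to 2, so a is a cut vertex.
Removing g increases the component count from 1 to 2, so g is a cut vertex.
By contrast removing i leaves 1 component; it is not a cut vertex. No other vertex is a cut vertex either.

2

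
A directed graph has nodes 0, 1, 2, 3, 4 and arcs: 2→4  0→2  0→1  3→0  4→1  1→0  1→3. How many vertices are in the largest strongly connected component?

{0, 1, 2, 3, 4} are all mutually reachable — one SCC of size 5.
The largest has 5 vertices.

5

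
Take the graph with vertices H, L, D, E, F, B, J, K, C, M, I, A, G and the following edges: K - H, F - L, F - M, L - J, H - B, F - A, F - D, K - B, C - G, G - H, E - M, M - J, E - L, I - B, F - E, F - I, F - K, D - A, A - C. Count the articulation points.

1

Removing F increases the component count from 1 to 2, so F is a cut vertex.
By contrast removing B leaves 1 component; it is not a cut vertex. No other vertex is a cut vertex either.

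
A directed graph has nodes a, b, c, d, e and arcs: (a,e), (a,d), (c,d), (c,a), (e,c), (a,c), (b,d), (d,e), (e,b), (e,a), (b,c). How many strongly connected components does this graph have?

{a, b, c, d, e} are all mutually reachable — one SCC of size 5.
That gives 1 strongly connected component.

1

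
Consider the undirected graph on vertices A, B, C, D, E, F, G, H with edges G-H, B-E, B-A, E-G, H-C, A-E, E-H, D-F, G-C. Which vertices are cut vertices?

E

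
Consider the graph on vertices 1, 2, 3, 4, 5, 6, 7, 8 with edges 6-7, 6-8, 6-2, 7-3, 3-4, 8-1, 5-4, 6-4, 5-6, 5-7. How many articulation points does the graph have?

2

Removing 6 increases the component count from 1 to 3, so 6 is a cut vertex.
Removing 8 increases the component count from 1 to 2, so 8 is a cut vertex.
By contrast removing 7 leaves 1 component; it is not a cut vertex. No other vertex is a cut vertex either.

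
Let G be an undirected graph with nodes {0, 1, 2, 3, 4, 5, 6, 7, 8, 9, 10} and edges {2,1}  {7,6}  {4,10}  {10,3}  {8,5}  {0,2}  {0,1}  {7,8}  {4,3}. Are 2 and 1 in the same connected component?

From 2 we can reach 0, 1, 2, which includes 1.

Yes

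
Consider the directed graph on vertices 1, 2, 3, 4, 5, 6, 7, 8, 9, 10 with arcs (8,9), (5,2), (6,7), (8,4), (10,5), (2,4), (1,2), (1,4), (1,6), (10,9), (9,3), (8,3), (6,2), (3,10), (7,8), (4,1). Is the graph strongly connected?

Yes

From 8 we can reach every vertex (1, 2, 3, 4, 5, 6, 7, 8, 9, 10), and every vertex can reach 8 (1, 2, 3, 4, 5, 6, 7, 8, 9, 10). So the whole graph is one strongly connected component.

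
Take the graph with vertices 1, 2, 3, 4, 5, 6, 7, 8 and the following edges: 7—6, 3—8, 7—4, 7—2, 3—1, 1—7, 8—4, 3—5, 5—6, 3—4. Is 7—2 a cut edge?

Yes

Removing 7—2 leaves no path between 7 and 2: the component count goes from 1 to 2. So it is a bridge.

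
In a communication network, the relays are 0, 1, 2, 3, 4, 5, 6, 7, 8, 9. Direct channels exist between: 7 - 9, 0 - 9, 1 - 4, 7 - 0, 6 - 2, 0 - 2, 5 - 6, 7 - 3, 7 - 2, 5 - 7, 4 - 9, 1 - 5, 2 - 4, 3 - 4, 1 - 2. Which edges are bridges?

none

The edges on the cycle 1-5-6-2-1 are not bridges since each lies on that cycle.
Every edge lies on some cycle, so there are no bridges.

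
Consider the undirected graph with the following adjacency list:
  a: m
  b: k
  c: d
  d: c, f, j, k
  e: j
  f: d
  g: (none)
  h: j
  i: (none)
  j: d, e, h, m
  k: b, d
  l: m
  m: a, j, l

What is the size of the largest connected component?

i is isolated — a component by itself.
g is isolated — a component by itself.
Starting from a we can reach a, b, c, d, e, f, h, j, k, l, m. That is one component of size 11.
The largest has 11 vertices.

11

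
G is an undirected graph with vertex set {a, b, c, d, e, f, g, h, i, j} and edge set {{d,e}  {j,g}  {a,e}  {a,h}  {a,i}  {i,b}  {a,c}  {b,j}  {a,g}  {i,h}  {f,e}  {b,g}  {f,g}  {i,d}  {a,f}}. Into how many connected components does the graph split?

Starting from a we can reach a, b, c, d, e, f, g, h, i, j. That is one component of size 10.
Total: 1 component.

1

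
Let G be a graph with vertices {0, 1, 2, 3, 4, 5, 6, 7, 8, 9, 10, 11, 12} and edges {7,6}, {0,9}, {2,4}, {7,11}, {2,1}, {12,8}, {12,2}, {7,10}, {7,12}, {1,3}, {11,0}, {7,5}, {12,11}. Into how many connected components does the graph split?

1

Starting from 0 we can reach 0, 1, 2, 3, 4, 5, 6, 7, 8, 9, 10, 11, 12. That is one component of size 13.
Total: 1 component.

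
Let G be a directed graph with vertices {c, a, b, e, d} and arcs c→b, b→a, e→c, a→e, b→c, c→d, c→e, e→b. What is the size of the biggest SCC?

4

{a, b, c, e} are all mutually reachable — one SCC of size 4.
{d} is an SCC by itself.
The largest has 4 vertices.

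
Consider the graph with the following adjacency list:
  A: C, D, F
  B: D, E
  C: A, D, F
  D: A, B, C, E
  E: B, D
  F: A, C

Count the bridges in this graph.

0

The edges on the cycle D-E-B-D are not bridges since each lies on that cycle.
Every edge lies on some cycle, so there are no bridges.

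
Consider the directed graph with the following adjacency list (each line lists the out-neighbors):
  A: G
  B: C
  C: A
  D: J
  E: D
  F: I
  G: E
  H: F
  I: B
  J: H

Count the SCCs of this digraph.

1

{A, B, C, D, E, F, G, H, I, J} are all mutually reachable — one SCC of size 10.
That gives 1 strongly connected component.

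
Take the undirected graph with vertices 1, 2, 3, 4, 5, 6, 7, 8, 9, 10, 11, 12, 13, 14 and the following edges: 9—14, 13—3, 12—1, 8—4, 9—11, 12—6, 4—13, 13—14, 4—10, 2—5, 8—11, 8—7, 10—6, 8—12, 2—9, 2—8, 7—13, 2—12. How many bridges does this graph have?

3

The edges on the cycle 8-12-6-10-4-8 are not bridges since each lies on that cycle.
But removing 5—2 disconnects 5 from 2; removing 12—1 disconnects 12 from 1; removing 13—3 disconnects 13 from 3 — these are bridges.
That makes 3 bridges.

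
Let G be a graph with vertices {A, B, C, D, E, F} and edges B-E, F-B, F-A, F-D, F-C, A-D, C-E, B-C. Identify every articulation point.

F

Removing F increases the component count from 1 to 2, so F is a cut vertex.
By contrast removing D leaves 1 component; it is not a cut vertex. No other vertex is a cut vertex either.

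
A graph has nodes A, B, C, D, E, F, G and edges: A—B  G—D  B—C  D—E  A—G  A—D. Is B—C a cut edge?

Removing B—C leaves no path between B and C: the component count goes from 2 to 3. So it is a bridge.

Yes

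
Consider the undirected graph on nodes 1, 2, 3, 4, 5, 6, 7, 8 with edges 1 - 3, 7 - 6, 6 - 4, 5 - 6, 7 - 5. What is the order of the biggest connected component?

4

8 is isolated — a component by itself.
2 is isolated — a component by itself.
Starting from 1 we can reach 1, 3. That is one component of size 2.
Starting from 4 we can reach 4, 5, 6, 7. That is one component of size 4.
The largest has 4 vertices.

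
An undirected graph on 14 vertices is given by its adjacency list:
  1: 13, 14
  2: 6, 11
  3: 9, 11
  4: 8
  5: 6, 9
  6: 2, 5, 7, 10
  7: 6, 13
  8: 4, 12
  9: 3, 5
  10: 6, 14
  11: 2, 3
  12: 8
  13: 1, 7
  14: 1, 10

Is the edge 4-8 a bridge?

Yes

Removing 4-8 leaves no path between 4 and 8: the component count goes from 2 to 3. So it is a bridge.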